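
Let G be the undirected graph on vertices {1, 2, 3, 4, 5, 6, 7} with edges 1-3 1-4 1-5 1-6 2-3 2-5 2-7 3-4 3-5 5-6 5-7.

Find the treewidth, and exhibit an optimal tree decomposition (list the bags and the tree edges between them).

The largest bag has 3 vertices, giving width 2; this decomposition certifies tw(G) ≤ 2. For the lower bound, the 3 vertices {1, 3, 4} are pairwise adjacent, and any tree decomposition puts a clique entirely inside one bag — forcing width ≥ 2. Therefore the treewidth is 2.

Treewidth 2.
Bags: B1 = {1, 3, 5}  B2 = {2, 3, 5}  B3 = {1, 5, 6}  B4 = {1, 3, 4}  B5 = {2, 5, 7}
Tree: B1–B2, B1–B3, B1–B4, B2–B5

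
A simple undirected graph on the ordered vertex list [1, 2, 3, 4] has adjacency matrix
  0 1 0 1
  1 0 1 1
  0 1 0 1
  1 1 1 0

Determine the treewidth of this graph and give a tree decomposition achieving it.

Every bag has size at most 3, so the width is 3 − 1 = 2 and tw(G) ≤ 2. On the other hand G contains the 3-clique {1, 2, 4}. A clique must lie in a single bag of any decomposition, so no decomposition can have width below 2. Hence tw(G) = 2 exactly.

Treewidth 2.
One such decomposition:
Bags: B1 = {2, 3, 4}  B2 = {1, 2, 4}
Tree: B1–B2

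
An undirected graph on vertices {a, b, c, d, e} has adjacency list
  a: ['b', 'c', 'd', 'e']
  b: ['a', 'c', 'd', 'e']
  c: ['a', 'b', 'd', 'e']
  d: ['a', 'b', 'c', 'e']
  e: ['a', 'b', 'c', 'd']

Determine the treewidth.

A width-4 tree decomposition is:
Bags: B1 = {a, b, c, d, e}
Tree: (single bag)
A single bag containing all 5 vertices is trivially a valid decomposition of width 4. Conversely, {a, b, c, d, e} is a clique of size 5, and the vertices of any clique must share a bag in every tree decomposition; so some bag has ≥ 5 vertices and tw(G) ≥ 4. The upper and lower bounds meet at 4, so that is the treewidth.

4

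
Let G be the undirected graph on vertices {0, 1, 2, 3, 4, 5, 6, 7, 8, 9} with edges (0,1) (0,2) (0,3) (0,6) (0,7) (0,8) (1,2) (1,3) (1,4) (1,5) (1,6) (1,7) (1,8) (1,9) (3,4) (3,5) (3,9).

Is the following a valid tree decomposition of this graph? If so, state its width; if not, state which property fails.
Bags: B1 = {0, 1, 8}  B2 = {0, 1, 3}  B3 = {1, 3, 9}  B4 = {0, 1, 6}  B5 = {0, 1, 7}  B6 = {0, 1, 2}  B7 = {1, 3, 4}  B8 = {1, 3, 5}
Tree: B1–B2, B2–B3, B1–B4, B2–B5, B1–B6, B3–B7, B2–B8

Yes; width 2.

Checking the three conditions: (i) the bags cover all of {0, 1, 2, 3, 4, 5, 6, 7, 8, 9}; (ii) for each edge, some bag contains both endpoints; (iii) the bags containing any fixed vertex form a subtree. All hold, so the decomposition is valid with width 3 − 1 = 2.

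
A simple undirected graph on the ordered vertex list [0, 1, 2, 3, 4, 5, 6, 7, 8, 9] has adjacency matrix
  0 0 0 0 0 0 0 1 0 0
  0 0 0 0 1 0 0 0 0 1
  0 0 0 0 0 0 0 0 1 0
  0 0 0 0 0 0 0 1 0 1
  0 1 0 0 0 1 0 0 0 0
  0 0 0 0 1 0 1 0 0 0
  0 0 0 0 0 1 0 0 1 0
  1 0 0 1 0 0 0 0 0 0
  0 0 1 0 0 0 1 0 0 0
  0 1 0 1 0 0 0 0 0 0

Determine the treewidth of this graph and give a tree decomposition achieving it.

Treewidth 1.
One such decomposition:
Bags: B1 = {2, 8}  B2 = {6, 8}  B3 = {5, 6}  B4 = {4, 5}  B5 = {1, 4}  B6 = {1, 9}  B7 = {3, 9}  B8 = {3, 7}  B9 = {0, 7}
Tree: B1–B2, B2–B3, B3–B4, B4–B5, B5–B6, B6–B7, B7–B8, B8–B9

The largest bag has 2 vertices, giving width 1; this decomposition certifies tw(G) ≤ 1. G has an edge, so its treewidth is at least 1. The upper and lower bounds meet at 1, so that is the treewidth.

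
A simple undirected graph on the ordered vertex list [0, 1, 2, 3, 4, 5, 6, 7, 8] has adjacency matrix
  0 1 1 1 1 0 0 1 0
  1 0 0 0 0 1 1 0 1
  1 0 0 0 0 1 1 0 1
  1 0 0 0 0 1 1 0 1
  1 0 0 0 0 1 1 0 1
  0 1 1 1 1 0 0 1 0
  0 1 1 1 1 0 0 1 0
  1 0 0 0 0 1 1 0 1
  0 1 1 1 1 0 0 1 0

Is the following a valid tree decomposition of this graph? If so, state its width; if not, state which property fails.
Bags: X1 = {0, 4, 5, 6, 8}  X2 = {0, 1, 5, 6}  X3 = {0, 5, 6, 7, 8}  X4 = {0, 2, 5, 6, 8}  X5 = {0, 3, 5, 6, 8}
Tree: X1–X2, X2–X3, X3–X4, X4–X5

A tree decomposition must satisfy three properties: every vertex lies in some bag; for every edge, both endpoints lie together in some bag; and for every vertex, the bags containing it form a connected subtree. Here edge (8,1) lies in no bag, so the decomposition is invalid.

No — edge (8,1) lies in no bag.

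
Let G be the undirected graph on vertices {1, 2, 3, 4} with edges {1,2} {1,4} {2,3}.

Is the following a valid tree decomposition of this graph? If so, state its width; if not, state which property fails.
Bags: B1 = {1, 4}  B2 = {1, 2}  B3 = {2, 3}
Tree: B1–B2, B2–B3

Yes; width 1.

Vertex coverage: the bags together contain {1, 2, 3, 4}, the full vertex set. Edge coverage: each edge of G has both endpoints in at least one bag. Running intersection: for every vertex, the bags containing it form a connected subtree. All three properties hold, so this is a valid tree decomposition of width max|bag| − 1 = 1, and hence tw(G) ≤ 1.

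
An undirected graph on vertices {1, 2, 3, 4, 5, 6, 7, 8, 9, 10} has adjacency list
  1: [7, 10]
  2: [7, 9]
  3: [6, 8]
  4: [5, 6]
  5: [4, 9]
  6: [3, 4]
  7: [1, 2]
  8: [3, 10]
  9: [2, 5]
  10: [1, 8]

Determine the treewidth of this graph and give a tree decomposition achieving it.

Every bag has size at most 3, so the width is 3 − 1 = 2 and tw(G) ≤ 2. Since 7–1–10–8–3–6–4–5–9–2–7 is a cycle in G, G is not acyclic. Forests are exactly the graphs of treewidth ≤ 1, so tw(G) ≥ 2. The upper and lower bounds meet at 2, so that is the treewidth.

Treewidth 2.
One such decomposition:
Bags: B1 = {1, 7, 10}  B2 = {7, 8, 10}  B3 = {3, 7, 8}  B4 = {3, 6, 7}  B5 = {4, 6, 7}  B6 = {4, 5, 7}  B7 = {5, 7, 9}  B8 = {2, 7, 9}
Tree: B1–B2, B2–B3, B3–B4, B4–B5, B5–B6, B6–B7, B7–B8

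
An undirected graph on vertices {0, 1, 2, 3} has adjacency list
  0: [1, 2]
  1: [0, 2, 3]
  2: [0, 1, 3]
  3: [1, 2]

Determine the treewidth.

2

A width-2 tree decomposition is:
Bags: B1 = {0, 1, 2}  B2 = {1, 2, 3}
Tree: B1–B2
Each bag holds 3 vertices, so the decomposition has width 2, which upper-bounds the treewidth. For the lower bound, the 3 vertices {0, 1, 2} are pairwise adjacent, and any tree decomposition puts a clique entirely inside one bag — forcing width ≥ 2. Therefore the treewidth is 2.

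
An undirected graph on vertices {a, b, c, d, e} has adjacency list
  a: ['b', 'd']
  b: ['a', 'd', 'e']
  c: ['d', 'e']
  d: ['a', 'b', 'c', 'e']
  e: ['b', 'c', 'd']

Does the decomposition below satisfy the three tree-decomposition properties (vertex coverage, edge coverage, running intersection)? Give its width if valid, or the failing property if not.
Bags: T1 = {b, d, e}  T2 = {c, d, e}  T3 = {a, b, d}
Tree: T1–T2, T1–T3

Every vertex of G appears in some bag (union = {a, b, c, d, e}); every edge is covered by a bag; and for each vertex v the set of bags containing v is connected in the bag tree. The decomposition is therefore valid. The largest bag has 3 vertices, so the width is 2.

Yes; width 2.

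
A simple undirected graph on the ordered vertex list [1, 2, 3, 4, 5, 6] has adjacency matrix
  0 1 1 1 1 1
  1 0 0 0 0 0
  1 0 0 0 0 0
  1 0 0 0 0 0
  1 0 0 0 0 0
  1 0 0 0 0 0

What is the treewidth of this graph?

1

A width-1 tree decomposition is:
Bags: B1 = {1, 5}  B2 = {1, 6}  B3 = {1, 3}  B4 = {1, 4}  B5 = {1, 2}
Tree: B1–B2, B1–B3, B2–B4, B2–B5
Every bag has size at most 2, so the width is 2 − 1 = 1 and tw(G) ≤ 1. Any graph with an edge has treewidth ≥ 1, and G has the edge 5–1. Hence tw(G) = 1 exactly.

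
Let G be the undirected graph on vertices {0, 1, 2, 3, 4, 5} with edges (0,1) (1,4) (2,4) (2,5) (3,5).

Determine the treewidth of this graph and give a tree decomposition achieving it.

Treewidth 1.
One optimal decomposition is:
Bags: B1 = {3, 5}  B2 = {2, 5}  B3 = {2, 4}  B4 = {1, 4}  B5 = {0, 1}
Tree: B1–B2, B2–B3, B3–B4, B4–B5

Each bag holds 2 vertices, so the decomposition has width 1, which upper-bounds the treewidth. G has an edge, so its treewidth is at least 1. The upper and lower bounds meet at 1, so that is the treewidth.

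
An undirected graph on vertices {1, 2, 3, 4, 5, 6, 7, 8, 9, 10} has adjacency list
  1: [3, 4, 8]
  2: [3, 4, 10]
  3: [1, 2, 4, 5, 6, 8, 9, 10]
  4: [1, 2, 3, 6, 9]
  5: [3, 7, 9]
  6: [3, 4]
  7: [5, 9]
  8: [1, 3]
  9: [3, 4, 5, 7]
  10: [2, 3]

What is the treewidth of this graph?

2

A width-2 tree decomposition is:
Bags: B1 = {3, 4, 6}  B2 = {3, 4, 9}  B3 = {3, 5, 9}  B4 = {2, 3, 4}  B5 = {5, 7, 9}  B6 = {1, 3, 4}  B7 = {1, 3, 8}  B8 = {2, 3, 10}
Tree: B1–B2, B2–B3, B1–B4, B3–B5, B1–B6, B6–B7, B4–B8
The largest bag has 3 vertices, giving width 2; this decomposition certifies tw(G) ≤ 2. On the other hand G contains the 3-clique {1, 3, 8}. A clique must lie in a single bag of any decomposition, so no decomposition can have width below 2. Combining the bounds, tw(G) = 2.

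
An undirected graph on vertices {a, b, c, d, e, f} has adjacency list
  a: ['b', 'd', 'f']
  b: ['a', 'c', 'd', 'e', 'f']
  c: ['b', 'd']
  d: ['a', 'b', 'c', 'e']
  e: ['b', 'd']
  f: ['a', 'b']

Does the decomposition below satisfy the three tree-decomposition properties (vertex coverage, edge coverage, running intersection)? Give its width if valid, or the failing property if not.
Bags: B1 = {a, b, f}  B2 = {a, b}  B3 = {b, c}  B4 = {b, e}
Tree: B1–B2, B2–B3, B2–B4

No — vertex d appears in no bag.

A tree decomposition must satisfy three properties: every vertex lies in some bag; for every edge, both endpoints lie together in some bag; and for every vertex, the bags containing it form a connected subtree. Here vertex d appears in no bag, so the decomposition is invalid.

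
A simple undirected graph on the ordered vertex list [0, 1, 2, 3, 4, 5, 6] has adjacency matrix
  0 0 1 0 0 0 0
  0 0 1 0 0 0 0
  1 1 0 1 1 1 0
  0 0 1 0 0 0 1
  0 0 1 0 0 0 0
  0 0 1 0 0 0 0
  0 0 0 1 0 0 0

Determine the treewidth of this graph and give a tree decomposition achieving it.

Treewidth 1.
Bags: B1 = {1, 2}  B2 = {2, 5}  B3 = {2, 3}  B4 = {3, 6}  B5 = {0, 2}  B6 = {2, 4}
Tree: B1–B2, B1–B3, B3–B4, B1–B5, B5–B6

Every bag has size at most 2, so the width is 2 − 1 = 1 and tw(G) ≤ 1. Since G has at least one edge (e.g. 2–1), it is not an edgeless graph, so tw(G) ≥ 1. The upper and lower bounds meet at 1, so that is the treewidth.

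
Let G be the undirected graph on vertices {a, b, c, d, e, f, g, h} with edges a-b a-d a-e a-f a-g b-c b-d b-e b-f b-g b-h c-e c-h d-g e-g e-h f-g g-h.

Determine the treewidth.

3

A width-3 tree decomposition is:
Bags: B1 = {a, b, e, g}  B2 = {a, b, d, g}  B3 = {b, e, g, h}  B4 = {b, c, e, h}  B5 = {a, b, f, g}
Tree: B1–B2, B1–B3, B3–B4, B2–B5
Each bag holds 4 vertices, so the decomposition has width 3, which upper-bounds the treewidth. Conversely, {b, e, g, h} is a clique of size 4, and the vertices of any clique must share a bag in every tree decomposition; so some bag has ≥ 4 vertices and tw(G) ≥ 3. Hence tw(G) = 3 exactly.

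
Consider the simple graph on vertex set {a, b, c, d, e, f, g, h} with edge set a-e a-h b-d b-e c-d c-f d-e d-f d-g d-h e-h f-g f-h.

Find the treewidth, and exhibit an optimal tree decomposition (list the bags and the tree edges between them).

Treewidth 2.
One such decomposition:
Bags: B1 = {c, d, f}  B2 = {d, f, h}  B3 = {d, f, g}  B4 = {d, e, h}  B5 = {a, e, h}  B6 = {b, d, e}
Tree: B1–B2, B2–B3, B2–B4, B4–B5, B4–B6

The largest bag has 3 vertices, giving width 2; this decomposition certifies tw(G) ≤ 2. For the lower bound, the 3 vertices {d, e, h} are pairwise adjacent, and any tree decomposition puts a clique entirely inside one bag — forcing width ≥ 2. Therefore the treewidth is 2.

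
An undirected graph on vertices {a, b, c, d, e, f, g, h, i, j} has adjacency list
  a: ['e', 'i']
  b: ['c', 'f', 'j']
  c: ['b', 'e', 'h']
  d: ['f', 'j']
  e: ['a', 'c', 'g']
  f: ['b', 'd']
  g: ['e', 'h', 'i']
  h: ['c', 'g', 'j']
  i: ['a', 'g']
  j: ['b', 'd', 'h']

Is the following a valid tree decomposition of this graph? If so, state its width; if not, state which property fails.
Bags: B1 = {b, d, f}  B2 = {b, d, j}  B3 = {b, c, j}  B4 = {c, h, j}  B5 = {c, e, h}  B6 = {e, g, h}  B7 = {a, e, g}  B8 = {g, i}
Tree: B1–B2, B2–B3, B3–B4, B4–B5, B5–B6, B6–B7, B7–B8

A tree decomposition must satisfy three properties: every vertex lies in some bag; for every edge, both endpoints lie together in some bag; and for every vertex, the bags containing it form a connected subtree. Here edge (a,i) lies in no bag, so the decomposition is invalid.

No — edge (a,i) lies in no bag.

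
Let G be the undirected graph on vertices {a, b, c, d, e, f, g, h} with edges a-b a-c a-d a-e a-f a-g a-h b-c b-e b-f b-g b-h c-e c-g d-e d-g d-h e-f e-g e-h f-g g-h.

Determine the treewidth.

A width-4 tree decomposition is:
Bags: B1 = {a, d, e, g, h}  B2 = {a, b, e, g, h}  B3 = {a, b, c, e, g}  B4 = {a, b, e, f, g}
Tree: B1–B2, B2–B3, B2–B4
The largest bag has 5 vertices, giving width 4; this decomposition certifies tw(G) ≤ 4. On the other hand G contains the 5-clique {a, d, e, g, h}. A clique must lie in a single bag of any decomposition, so no decomposition can have width below 4. Combining the bounds, tw(G) = 4.

4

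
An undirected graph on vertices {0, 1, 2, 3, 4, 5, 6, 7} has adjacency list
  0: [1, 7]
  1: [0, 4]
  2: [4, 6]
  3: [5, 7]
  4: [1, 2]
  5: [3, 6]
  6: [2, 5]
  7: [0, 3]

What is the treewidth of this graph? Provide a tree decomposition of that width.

Every bag has size at most 3, so the width is 3 − 1 = 2 and tw(G) ≤ 2. The edges 0–7–3–5–6–2–4–1–0 form a cycle, so G is not a tree and its treewidth is at least 2. Hence tw(G) = 2 exactly.

Treewidth 2.
One optimal decomposition is:
Bags: B1 = {0, 3, 7}  B2 = {0, 3, 5}  B3 = {0, 5, 6}  B4 = {0, 2, 6}  B5 = {0, 2, 4}  B6 = {0, 1, 4}
Tree: B1–B2, B2–B3, B3–B4, B4–B5, B5–B6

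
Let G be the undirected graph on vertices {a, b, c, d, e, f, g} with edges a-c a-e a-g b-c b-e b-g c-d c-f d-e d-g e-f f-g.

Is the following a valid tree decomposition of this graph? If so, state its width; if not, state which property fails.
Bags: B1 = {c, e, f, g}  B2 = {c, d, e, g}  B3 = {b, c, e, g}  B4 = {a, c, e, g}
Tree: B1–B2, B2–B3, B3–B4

Yes; width 3.

Vertex coverage: the bags together contain {a, b, c, d, e, f, g}, the full vertex set. Edge coverage: each edge of G has both endpoints in at least one bag. Running intersection: for every vertex, the bags containing it form a connected subtree. All three properties hold, so this is a valid tree decomposition of width max|bag| − 1 = 3, and hence tw(G) ≤ 3.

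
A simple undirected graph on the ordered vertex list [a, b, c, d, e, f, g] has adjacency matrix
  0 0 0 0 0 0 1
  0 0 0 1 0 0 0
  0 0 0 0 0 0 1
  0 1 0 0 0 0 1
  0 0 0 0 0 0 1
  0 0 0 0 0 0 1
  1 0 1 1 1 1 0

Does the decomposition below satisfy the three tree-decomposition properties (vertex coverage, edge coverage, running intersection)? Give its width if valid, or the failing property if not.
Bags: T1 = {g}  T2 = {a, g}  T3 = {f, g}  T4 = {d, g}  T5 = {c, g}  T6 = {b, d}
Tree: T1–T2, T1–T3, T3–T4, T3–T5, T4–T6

A tree decomposition must satisfy three properties: every vertex lies in some bag; for every edge, both endpoints lie together in some bag; and for every vertex, the bags containing it form a connected subtree. Here vertex e appears in no bag, so the decomposition is invalid.

No — vertex e appears in no bag.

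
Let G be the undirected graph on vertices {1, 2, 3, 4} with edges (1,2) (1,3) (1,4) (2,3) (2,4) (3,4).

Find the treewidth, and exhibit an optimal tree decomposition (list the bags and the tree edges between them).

Treewidth 3.
One such decomposition:
Bags: B1 = {1, 2, 3, 4}
Tree: (single bag)

With just one bag of size 4, the width is 4 − 1 = 3, so tw(G) ≤ 3. For the lower bound, the 4 vertices {1, 2, 3, 4} are pairwise adjacent, and any tree decomposition puts a clique entirely inside one bag — forcing width ≥ 3. Combining the bounds, tw(G) = 3.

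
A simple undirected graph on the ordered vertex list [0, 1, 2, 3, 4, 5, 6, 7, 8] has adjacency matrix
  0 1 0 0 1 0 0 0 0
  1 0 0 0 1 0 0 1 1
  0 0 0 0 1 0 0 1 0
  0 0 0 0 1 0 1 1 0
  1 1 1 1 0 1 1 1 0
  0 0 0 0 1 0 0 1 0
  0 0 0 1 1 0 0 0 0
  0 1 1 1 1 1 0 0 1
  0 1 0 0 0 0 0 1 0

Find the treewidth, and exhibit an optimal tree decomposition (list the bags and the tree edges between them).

Every bag has size at most 3, so the width is 3 − 1 = 2 and tw(G) ≤ 2. For the lower bound, the 3 vertices {1, 7, 8} are pairwise adjacent, and any tree decomposition puts a clique entirely inside one bag — forcing width ≥ 2. Combining the bounds, tw(G) = 2.

Treewidth 2.
One such decomposition:
Bags: B1 = {1, 4, 7}  B2 = {1, 7, 8}  B3 = {2, 4, 7}  B4 = {4, 5, 7}  B5 = {3, 4, 7}  B6 = {0, 1, 4}  B7 = {3, 4, 6}
Tree: B1–B2, B1–B3, B3–B4, B4–B5, B1–B6, B5–B7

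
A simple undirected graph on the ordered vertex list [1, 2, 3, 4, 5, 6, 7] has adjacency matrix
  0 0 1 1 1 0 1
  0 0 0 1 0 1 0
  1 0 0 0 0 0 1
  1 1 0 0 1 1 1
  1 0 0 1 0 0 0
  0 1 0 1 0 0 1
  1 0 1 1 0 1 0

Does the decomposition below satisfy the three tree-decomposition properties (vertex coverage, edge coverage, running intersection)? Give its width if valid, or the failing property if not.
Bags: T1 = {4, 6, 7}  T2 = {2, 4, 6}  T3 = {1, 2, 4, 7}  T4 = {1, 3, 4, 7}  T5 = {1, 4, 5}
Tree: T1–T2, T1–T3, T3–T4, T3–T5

No — bags containing vertex 2 are not connected in the tree.

A tree decomposition must satisfy three properties: every vertex lies in some bag; for every edge, both endpoints lie together in some bag; and for every vertex, the bags containing it form a connected subtree. Here bags containing vertex 2 are not connected in the tree, so the decomposition is invalid.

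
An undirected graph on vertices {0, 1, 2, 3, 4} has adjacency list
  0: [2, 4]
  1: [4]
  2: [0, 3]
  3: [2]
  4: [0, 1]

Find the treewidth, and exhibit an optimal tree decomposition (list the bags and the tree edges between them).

Treewidth 1.
One optimal decomposition is:
Bags: B1 = {2, 3}  B2 = {0, 2}  B3 = {0, 4}  B4 = {1, 4}
Tree: B1–B2, B2–B3, B3–B4

Each bag holds 2 vertices, so the decomposition has width 1, which upper-bounds the treewidth. Since G has at least one edge (e.g. 3–2), it is not an edgeless graph, so tw(G) ≥ 1. Therefore the treewidth is 1.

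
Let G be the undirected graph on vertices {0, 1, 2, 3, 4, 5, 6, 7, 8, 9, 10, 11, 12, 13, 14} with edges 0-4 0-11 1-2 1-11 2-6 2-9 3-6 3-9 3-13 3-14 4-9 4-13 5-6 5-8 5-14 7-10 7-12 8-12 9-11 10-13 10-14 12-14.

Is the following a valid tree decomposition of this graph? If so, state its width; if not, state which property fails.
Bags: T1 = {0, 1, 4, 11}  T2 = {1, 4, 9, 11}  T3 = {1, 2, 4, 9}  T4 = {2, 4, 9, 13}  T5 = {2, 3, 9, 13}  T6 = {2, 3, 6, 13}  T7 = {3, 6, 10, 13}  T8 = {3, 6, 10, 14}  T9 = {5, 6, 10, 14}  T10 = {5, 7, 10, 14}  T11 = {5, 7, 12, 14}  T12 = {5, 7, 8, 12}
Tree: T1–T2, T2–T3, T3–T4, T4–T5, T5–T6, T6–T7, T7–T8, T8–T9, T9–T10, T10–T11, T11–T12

Vertex coverage: the bags together contain {0, 1, 2, 3, 4, 5, 6, 7, 8, 9, 10, 11, 12, 13, 14}, the full vertex set. Edge coverage: each edge of G has both endpoints in at least one bag. Running intersection: for every vertex, the bags containing it form a connected subtree. All three properties hold, so this is a valid tree decomposition of width max|bag| − 1 = 3, and hence tw(G) ≤ 3.

Yes; width 3.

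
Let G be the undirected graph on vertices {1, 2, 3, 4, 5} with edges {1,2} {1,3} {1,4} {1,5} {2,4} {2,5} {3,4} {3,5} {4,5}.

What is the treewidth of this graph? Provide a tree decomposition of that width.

Treewidth 3.
One such decomposition:
Bags: B1 = {1, 3, 4, 5}  B2 = {1, 2, 4, 5}
Tree: B1–B2

Each bag holds 4 vertices, so the decomposition has width 3, which upper-bounds the treewidth. For the lower bound, the 4 vertices {1, 2, 4, 5} are pairwise adjacent, and any tree decomposition puts a clique entirely inside one bag — forcing width ≥ 3. Therefore the treewidth is 3.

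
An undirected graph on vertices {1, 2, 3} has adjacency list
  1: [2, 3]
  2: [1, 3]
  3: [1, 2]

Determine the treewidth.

2

A width-2 tree decomposition is:
Bags: B1 = {1, 2, 3}
Tree: (single bag)
With just one bag of size 3, the width is 3 − 1 = 2, so tw(G) ≤ 2. Conversely, {1, 2, 3} is a clique of size 3, and the vertices of any clique must share a bag in every tree decomposition; so some bag has ≥ 3 vertices and tw(G) ≥ 2. Combining the bounds, tw(G) = 2.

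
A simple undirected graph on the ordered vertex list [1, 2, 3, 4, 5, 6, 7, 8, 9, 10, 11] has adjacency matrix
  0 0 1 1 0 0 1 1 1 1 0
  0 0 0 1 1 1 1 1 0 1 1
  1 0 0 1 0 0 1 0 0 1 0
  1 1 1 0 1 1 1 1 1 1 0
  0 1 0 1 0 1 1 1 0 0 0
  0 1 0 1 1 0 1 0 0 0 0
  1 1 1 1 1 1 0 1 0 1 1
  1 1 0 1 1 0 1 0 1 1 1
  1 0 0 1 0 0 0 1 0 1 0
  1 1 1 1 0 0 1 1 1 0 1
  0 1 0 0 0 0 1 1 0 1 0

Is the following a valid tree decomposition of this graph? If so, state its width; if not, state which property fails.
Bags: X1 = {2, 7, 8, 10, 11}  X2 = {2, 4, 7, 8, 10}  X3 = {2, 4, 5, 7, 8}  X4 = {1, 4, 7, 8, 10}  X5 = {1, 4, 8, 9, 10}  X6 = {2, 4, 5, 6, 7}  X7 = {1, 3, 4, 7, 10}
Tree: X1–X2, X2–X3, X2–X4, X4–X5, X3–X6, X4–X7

Every vertex of G appears in some bag (union = {1, 2, 3, 4, 5, 6, 7, 8, 9, 10, 11}); every edge is covered by a bag; and for each vertex v the set of bags containing v is connected in the bag tree. The decomposition is therefore valid. The largest bag has 5 vertices, so the width is 4.

Yes; width 4.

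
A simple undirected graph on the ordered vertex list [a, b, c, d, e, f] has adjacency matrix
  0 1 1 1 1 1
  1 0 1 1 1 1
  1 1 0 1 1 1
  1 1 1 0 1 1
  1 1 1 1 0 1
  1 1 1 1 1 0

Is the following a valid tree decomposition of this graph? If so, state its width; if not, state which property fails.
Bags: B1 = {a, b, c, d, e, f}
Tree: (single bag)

Yes; width 5.

Every vertex of G appears in some bag (union = {a, b, c, d, e, f}); every edge is covered by a bag; and for each vertex v the set of bags containing v is connected in the bag tree. The decomposition is therefore valid. The largest bag has 6 vertices, so the width is 5.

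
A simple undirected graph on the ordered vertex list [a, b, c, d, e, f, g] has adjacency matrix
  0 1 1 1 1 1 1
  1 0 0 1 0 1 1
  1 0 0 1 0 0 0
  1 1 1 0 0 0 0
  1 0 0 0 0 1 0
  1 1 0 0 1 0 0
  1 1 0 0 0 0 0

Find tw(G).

A width-2 tree decomposition is:
Bags: B1 = {a, b, f}  B2 = {a, b, d}  B3 = {a, c, d}  B4 = {a, e, f}  B5 = {a, b, g}
Tree: B1–B2, B2–B3, B1–B4, B2–B5
The largest bag has 3 vertices, giving width 2; this decomposition certifies tw(G) ≤ 2. On the other hand G contains the 3-clique {a, e, f}. A clique must lie in a single bag of any decomposition, so no decomposition can have width below 2. Combining the bounds, tw(G) = 2.

2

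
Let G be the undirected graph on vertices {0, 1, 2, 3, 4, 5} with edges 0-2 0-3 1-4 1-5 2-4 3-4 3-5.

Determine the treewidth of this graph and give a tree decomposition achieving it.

Each bag holds 3 vertices, so the decomposition has width 2, which upper-bounds the treewidth. Since 5–1–4–3–5 is a cycle in G, G is not acyclic. Forests are exactly the graphs of treewidth ≤ 1, so tw(G) ≥ 2. Combining the bounds, tw(G) = 2.

Treewidth 2.
One optimal decomposition is:
Bags: B1 = {1, 3, 5}  B2 = {1, 3, 4}  B3 = {0, 3, 4}  B4 = {0, 2, 4}
Tree: B1–B2, B2–B3, B3–B4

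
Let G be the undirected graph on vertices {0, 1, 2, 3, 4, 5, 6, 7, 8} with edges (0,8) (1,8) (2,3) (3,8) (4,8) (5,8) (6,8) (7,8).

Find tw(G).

1

A width-1 tree decomposition is:
Bags: B1 = {5, 8}  B2 = {7, 8}  B3 = {6, 8}  B4 = {4, 8}  B5 = {1, 8}  B6 = {3, 8}  B7 = {2, 3}  B8 = {0, 8}
Tree: B1–B2, B2–B3, B3–B4, B2–B5, B2–B6, B6–B7, B4–B8
The largest bag has 2 vertices, giving width 1; this decomposition certifies tw(G) ≤ 1. G has an edge, so its treewidth is at least 1. Therefore the treewidth is 1.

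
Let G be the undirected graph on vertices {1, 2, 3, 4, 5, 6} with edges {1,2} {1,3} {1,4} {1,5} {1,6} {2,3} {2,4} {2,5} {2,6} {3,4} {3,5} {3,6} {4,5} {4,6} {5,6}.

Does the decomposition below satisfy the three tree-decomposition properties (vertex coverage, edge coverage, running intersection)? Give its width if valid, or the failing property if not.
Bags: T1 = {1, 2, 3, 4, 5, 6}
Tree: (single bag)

Yes; width 5.

Vertex coverage: the bags together contain {1, 2, 3, 4, 5, 6}, the full vertex set. Edge coverage: each edge of G has both endpoints in at least one bag. Running intersection: for every vertex, the bags containing it form a connected subtree. All three properties hold, so this is a valid tree decomposition of width max|bag| − 1 = 5, and hence tw(G) ≤ 5.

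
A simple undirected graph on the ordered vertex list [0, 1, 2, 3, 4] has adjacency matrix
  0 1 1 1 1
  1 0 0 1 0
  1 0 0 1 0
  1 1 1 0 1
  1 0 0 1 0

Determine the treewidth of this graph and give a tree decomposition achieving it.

Treewidth 2.
One such decomposition:
Bags: B1 = {0, 1, 3}  B2 = {0, 3, 4}  B3 = {0, 2, 3}
Tree: B1–B2, B1–B3

The largest bag has 3 vertices, giving width 2; this decomposition certifies tw(G) ≤ 2. Conversely, {0, 1, 3} is a clique of size 3, and the vertices of any clique must share a bag in every tree decomposition; so some bag has ≥ 3 vertices and tw(G) ≥ 2. The upper and lower bounds meet at 2, so that is the treewidth.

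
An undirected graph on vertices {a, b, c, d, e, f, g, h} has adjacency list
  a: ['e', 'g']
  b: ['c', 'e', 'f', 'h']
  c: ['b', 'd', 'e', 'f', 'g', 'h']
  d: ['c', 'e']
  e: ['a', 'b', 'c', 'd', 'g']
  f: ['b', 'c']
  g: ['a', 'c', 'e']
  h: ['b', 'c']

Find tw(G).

A width-2 tree decomposition is:
Bags: B1 = {c, d, e}  B2 = {b, c, e}  B3 = {b, c, h}  B4 = {c, e, g}  B5 = {a, e, g}  B6 = {b, c, f}
Tree: B1–B2, B2–B3, B2–B4, B4–B5, B3–B6
Every bag has size at most 3, so the width is 3 − 1 = 2 and tw(G) ≤ 2. On the other hand G contains the 3-clique {c, d, e}. A clique must lie in a single bag of any decomposition, so no decomposition can have width below 2. The upper and lower bounds meet at 2, so that is the treewidth.

2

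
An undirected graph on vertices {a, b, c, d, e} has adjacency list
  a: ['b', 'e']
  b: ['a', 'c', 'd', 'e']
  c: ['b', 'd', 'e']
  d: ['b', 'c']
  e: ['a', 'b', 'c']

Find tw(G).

A width-2 tree decomposition is:
Bags: B1 = {a, b, e}  B2 = {b, c, e}  B3 = {b, c, d}
Tree: B1–B2, B2–B3
The largest bag has 3 vertices, giving width 2; this decomposition certifies tw(G) ≤ 2. On the other hand G contains the 3-clique {b, c, d}. A clique must lie in a single bag of any decomposition, so no decomposition can have width below 2. Therefore the treewidth is 2.

2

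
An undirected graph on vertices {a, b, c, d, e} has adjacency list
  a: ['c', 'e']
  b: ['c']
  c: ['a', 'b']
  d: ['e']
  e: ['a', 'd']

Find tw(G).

A width-1 tree decomposition is:
Bags: B1 = {d, e}  B2 = {a, e}  B3 = {a, c}  B4 = {b, c}
Tree: B1–B2, B2–B3, B3–B4
Each bag holds 2 vertices, so the decomposition has width 1, which upper-bounds the treewidth. Since G has at least one edge (e.g. d–e), it is not an edgeless graph, so tw(G) ≥ 1. Combining the bounds, tw(G) = 1.

1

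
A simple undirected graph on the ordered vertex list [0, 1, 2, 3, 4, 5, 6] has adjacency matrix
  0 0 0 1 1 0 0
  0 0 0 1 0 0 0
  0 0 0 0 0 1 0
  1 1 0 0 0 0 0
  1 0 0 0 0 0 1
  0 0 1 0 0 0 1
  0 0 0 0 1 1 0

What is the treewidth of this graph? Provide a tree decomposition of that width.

Treewidth 1.
One such decomposition:
Bags: B1 = {1, 3}  B2 = {0, 3}  B3 = {0, 4}  B4 = {4, 6}  B5 = {5, 6}  B6 = {2, 5}
Tree: B1–B2, B2–B3, B3–B4, B4–B5, B5–B6

Each bag holds 2 vertices, so the decomposition has width 1, which upper-bounds the treewidth. Any graph with an edge has treewidth ≥ 1, and G has the edge 1–3. The upper and lower bounds meet at 1, so that is the treewidth.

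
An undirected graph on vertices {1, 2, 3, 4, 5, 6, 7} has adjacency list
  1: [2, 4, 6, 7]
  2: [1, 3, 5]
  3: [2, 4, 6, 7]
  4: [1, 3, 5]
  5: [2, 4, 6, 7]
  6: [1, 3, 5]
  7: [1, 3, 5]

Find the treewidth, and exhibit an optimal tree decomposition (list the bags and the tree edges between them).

Treewidth 3.
Bags: B1 = {1, 3, 4, 5}  B2 = {1, 3, 5, 7}  B3 = {1, 3, 5, 6}  B4 = {1, 2, 3, 5}
Tree: B1–B2, B2–B3, B3–B4

Each bag holds 4 vertices, so the decomposition has width 3, which upper-bounds the treewidth. For the lower bound: the 4 vertex sets {4,5}, {3,7}, {1}, {6} are disjoint, each induces a connected subgraph, and every pair is joined by at least one edge of G. Contracting each set to a single vertex therefore yields K_{4} as a minor, and since treewidth is minor-monotone, tw(G) ≥ tw(K_{4}) = 3. Hence tw(G) = 3 exactly.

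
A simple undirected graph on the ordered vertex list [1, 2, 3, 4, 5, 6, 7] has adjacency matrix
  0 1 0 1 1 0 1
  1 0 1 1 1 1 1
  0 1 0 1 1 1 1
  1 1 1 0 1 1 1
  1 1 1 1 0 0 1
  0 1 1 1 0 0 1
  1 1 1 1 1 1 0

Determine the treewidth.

4

A width-4 tree decomposition is:
Bags: B1 = {2, 3, 4, 5, 7}  B2 = {2, 3, 4, 6, 7}  B3 = {1, 2, 4, 5, 7}
Tree: B1–B2, B1–B3
The largest bag has 5 vertices, giving width 4; this decomposition certifies tw(G) ≤ 4. For the lower bound, the 5 vertices {1, 2, 4, 5, 7} are pairwise adjacent, and any tree decomposition puts a clique entirely inside one bag — forcing width ≥ 4. Hence tw(G) = 4 exactly.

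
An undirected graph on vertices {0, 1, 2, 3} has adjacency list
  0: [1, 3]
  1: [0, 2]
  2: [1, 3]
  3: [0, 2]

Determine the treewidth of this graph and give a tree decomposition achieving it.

Treewidth 2.
One such decomposition:
Bags: B1 = {1, 2, 3}  B2 = {0, 1, 3}
Tree: B1–B2

Every bag has size at most 3, so the width is 3 − 1 = 2 and tw(G) ≤ 2. Since 3–2–1–0–3 is a cycle in G, G is not acyclic. Forests are exactly the graphs of treewidth ≤ 1, so tw(G) ≥ 2. Therefore the treewidth is 2.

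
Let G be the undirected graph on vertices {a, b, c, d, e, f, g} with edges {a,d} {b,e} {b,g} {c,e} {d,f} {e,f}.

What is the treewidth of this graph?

1

A width-1 tree decomposition is:
Bags: B1 = {a, d}  B2 = {d, f}  B3 = {e, f}  B4 = {c, e}  B5 = {b, e}  B6 = {b, g}
Tree: B1–B2, B2–B3, B3–B4, B4–B5, B5–B6
The largest bag has 2 vertices, giving width 1; this decomposition certifies tw(G) ≤ 1. Any graph with an edge has treewidth ≥ 1, and G has the edge a–d. Hence tw(G) = 1 exactly.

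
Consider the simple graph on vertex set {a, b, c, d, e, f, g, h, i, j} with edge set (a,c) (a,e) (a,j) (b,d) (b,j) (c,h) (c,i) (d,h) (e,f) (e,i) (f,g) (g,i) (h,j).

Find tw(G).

A width-2 tree decomposition is:
Bags: B1 = {e, f, g}  B2 = {e, g, i}  B3 = {a, e, i}  B4 = {a, c, i}  B5 = {a, c, j}  B6 = {c, h, j}  B7 = {b, h, j}  B8 = {b, d, h}
Tree: B1–B2, B2–B3, B3–B4, B4–B5, B5–B6, B6–B7, B7–B8
The largest bag has 3 vertices, giving width 2; this decomposition certifies tw(G) ≤ 2. Since f–g–i–e–f is a cycle in G, G is not acyclic. Forests are exactly the graphs of treewidth ≤ 1, so tw(G) ≥ 2. Therefore the treewidth is 2.

2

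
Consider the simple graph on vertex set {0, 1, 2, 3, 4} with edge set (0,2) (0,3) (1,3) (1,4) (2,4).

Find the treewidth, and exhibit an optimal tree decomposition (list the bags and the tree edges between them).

Treewidth 2.
Bags: B1 = {0, 1, 3}  B2 = {0, 1, 4}  B3 = {0, 2, 4}
Tree: B1–B2, B2–B3

Every bag has size at most 3, so the width is 3 − 1 = 2 and tw(G) ≤ 2. For the lower bound, G contains the cycle 0–3–1–4–2–0, so G is not a forest; only forests have treewidth ≤ 1, hence tw(G) ≥ 2. Hence tw(G) = 2 exactly.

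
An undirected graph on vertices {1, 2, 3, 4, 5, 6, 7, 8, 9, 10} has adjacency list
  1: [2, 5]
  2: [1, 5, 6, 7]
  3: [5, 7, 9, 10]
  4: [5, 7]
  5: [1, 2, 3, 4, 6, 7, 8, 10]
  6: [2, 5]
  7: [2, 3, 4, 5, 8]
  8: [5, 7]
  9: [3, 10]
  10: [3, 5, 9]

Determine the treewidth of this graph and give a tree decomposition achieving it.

Treewidth 2.
One such decomposition:
Bags: B1 = {2, 5, 7}  B2 = {5, 7, 8}  B3 = {4, 5, 7}  B4 = {3, 5, 7}  B5 = {3, 5, 10}  B6 = {2, 5, 6}  B7 = {1, 2, 5}  B8 = {3, 9, 10}
Tree: B1–B2, B1–B3, B2–B4, B4–B5, B1–B6, B6–B7, B5–B8

The largest bag has 3 vertices, giving width 2; this decomposition certifies tw(G) ≤ 2. For the lower bound, the 3 vertices {3, 9, 10} are pairwise adjacent, and any tree decomposition puts a clique entirely inside one bag — forcing width ≥ 2. Combining the bounds, tw(G) = 2.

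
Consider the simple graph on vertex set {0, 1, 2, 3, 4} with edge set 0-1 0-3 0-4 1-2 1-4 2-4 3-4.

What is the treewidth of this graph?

A width-2 tree decomposition is:
Bags: B1 = {0, 1, 4}  B2 = {1, 2, 4}  B3 = {0, 3, 4}
Tree: B1–B2, B1–B3
Each bag holds 3 vertices, so the decomposition has width 2, which upper-bounds the treewidth. For the lower bound, the 3 vertices {0, 1, 4} are pairwise adjacent, and any tree decomposition puts a clique entirely inside one bag — forcing width ≥ 2. Combining the bounds, tw(G) = 2.

2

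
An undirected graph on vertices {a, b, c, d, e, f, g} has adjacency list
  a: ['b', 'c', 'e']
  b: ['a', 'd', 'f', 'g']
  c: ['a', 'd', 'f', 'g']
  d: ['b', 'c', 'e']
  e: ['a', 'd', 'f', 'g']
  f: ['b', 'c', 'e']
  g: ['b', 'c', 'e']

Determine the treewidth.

3

A width-3 tree decomposition is:
Bags: B1 = {b, c, d, e}  B2 = {a, b, c, e}  B3 = {b, c, e, g}  B4 = {b, c, e, f}
Tree: B1–B2, B2–B3, B3–B4
Every bag has size at most 4, so the width is 4 − 1 = 3 and tw(G) ≤ 3. For the lower bound: the 4 vertex sets {c,d}, {a,b}, {e}, {g} are disjoint, each induces a connected subgraph, and every pair is joined by at least one edge of G. Contracting each set to a single vertex therefore yields K_{4} as a minor, and since treewidth is minor-monotone, tw(G) ≥ tw(K_{4}) = 3. Combining the bounds, tw(G) = 3.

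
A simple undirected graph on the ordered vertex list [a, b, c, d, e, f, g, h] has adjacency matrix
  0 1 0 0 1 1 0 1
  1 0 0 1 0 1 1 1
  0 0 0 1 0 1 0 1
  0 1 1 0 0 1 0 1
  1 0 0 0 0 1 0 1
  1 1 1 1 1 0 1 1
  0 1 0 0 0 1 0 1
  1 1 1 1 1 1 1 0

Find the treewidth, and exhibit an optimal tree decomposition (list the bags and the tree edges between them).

Every bag has size at most 4, so the width is 4 − 1 = 3 and tw(G) ≤ 3. On the other hand G contains the 4-clique {a, e, f, h}. A clique must lie in a single bag of any decomposition, so no decomposition can have width below 3. Therefore the treewidth is 3.

Treewidth 3.
One optimal decomposition is:
Bags: B1 = {a, b, f, h}  B2 = {b, d, f, h}  B3 = {b, f, g, h}  B4 = {c, d, f, h}  B5 = {a, e, f, h}
Tree: B1–B2, B1–B3, B2–B4, B1–B5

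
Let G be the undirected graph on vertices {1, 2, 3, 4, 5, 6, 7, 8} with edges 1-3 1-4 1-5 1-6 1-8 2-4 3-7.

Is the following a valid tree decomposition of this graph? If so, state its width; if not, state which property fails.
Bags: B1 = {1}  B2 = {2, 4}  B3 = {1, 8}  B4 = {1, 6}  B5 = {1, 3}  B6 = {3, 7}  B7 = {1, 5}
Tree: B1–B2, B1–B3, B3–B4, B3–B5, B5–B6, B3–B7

No — edge (4,1) lies in no bag.

A tree decomposition must satisfy three properties: every vertex lies in some bag; for every edge, both endpoints lie together in some bag; and for every vertex, the bags containing it form a connected subtree. Here edge (4,1) lies in no bag, so the decomposition is invalid.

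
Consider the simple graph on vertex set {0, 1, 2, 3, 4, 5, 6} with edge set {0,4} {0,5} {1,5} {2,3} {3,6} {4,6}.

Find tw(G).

1

A width-1 tree decomposition is:
Bags: B1 = {2, 3}  B2 = {3, 6}  B3 = {4, 6}  B4 = {0, 4}  B5 = {0, 5}  B6 = {1, 5}
Tree: B1–B2, B2–B3, B3–B4, B4–B5, B5–B6
Every bag has size at most 2, so the width is 2 − 1 = 1 and tw(G) ≤ 1. Since G has at least one edge (e.g. 2–3), it is not an edgeless graph, so tw(G) ≥ 1. Combining the bounds, tw(G) = 1.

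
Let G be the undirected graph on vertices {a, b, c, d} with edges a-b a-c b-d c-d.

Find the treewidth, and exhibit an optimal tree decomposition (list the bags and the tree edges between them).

Treewidth 2.
Bags: B1 = {b, c, d}  B2 = {a, b, c}
Tree: B1–B2

Every bag has size at most 3, so the width is 3 − 1 = 2 and tw(G) ≤ 2. For the lower bound, G contains the cycle c–d–b–a–c, so G is not a forest; only forests have treewidth ≤ 1, hence tw(G) ≥ 2. Combining the bounds, tw(G) = 2.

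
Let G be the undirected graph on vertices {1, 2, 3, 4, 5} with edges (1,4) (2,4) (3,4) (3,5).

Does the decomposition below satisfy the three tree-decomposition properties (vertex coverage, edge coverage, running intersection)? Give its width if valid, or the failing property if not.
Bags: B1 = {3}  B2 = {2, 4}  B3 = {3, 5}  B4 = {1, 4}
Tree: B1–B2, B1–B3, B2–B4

No — edge (4,3) lies in no bag.

A tree decomposition must satisfy three properties: every vertex lies in some bag; for every edge, both endpoints lie together in some bag; and for every vertex, the bags containing it form a connected subtree. Here edge (4,3) lies in no bag, so the decomposition is invalid.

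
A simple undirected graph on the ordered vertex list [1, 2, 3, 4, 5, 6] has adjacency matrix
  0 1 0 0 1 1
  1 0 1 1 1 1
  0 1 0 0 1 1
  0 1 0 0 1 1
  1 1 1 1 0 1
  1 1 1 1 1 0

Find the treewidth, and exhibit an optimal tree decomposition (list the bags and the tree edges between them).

Treewidth 3.
One such decomposition:
Bags: B1 = {2, 4, 5, 6}  B2 = {1, 2, 5, 6}  B3 = {2, 3, 5, 6}
Tree: B1–B2, B1–B3

Each bag holds 4 vertices, so the decomposition has width 3, which upper-bounds the treewidth. Conversely, {1, 2, 5, 6} is a clique of size 4, and the vertices of any clique must share a bag in every tree decomposition; so some bag has ≥ 4 vertices and tw(G) ≥ 3. Therefore the treewidth is 3.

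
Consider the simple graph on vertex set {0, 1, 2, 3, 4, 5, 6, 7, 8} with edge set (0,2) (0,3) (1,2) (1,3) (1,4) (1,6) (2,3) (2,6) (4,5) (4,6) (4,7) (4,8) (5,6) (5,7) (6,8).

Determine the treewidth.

2

A width-2 tree decomposition is:
Bags: B1 = {1, 4, 6}  B2 = {1, 2, 6}  B3 = {4, 5, 6}  B4 = {1, 2, 3}  B5 = {4, 5, 7}  B6 = {0, 2, 3}  B7 = {4, 6, 8}
Tree: B1–B2, B1–B3, B2–B4, B3–B5, B4–B6, B3–B7
Each bag holds 3 vertices, so the decomposition has width 2, which upper-bounds the treewidth. Conversely, {0, 2, 3} is a clique of size 3, and the vertices of any clique must share a bag in every tree decomposition; so some bag has ≥ 3 vertices and tw(G) ≥ 2. Therefore the treewidth is 2.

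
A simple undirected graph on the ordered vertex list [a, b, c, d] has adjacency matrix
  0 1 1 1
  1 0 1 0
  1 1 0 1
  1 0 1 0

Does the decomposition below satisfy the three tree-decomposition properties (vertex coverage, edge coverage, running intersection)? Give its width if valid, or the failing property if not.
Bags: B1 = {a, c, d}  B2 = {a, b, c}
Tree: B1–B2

Yes; width 2.

Checking the three conditions: (i) the bags cover all of {a, b, c, d}; (ii) for each edge, some bag contains both endpoints; (iii) the bags containing any fixed vertex form a subtree. All hold, so the decomposition is valid with width 3 − 1 = 2.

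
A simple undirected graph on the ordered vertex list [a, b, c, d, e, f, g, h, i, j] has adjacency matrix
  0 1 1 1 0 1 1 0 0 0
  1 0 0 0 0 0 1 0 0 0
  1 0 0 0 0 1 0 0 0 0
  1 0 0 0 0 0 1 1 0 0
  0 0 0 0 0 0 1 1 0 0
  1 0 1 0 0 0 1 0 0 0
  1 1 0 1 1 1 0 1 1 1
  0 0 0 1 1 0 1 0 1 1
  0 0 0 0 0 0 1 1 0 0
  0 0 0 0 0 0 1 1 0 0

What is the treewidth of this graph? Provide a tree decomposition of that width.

Each bag holds 3 vertices, so the decomposition has width 2, which upper-bounds the treewidth. Conversely, {a, d, g} is a clique of size 3, and the vertices of any clique must share a bag in every tree decomposition; so some bag has ≥ 3 vertices and tw(G) ≥ 2. Combining the bounds, tw(G) = 2.

Treewidth 2.
Bags: B1 = {a, d, g}  B2 = {d, g, h}  B3 = {e, g, h}  B4 = {a, f, g}  B5 = {a, c, f}  B6 = {a, b, g}  B7 = {g, h, i}  B8 = {g, h, j}
Tree: B1–B2, B2–B3, B1–B4, B4–B5, B1–B6, B3–B7, B7–B8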